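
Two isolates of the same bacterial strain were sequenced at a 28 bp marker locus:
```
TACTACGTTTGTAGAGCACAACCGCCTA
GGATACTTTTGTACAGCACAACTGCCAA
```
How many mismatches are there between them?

7

The sequences differ at positions 1, 2, 3, 7, 14, 23, 27 (1-based) — 7 in total.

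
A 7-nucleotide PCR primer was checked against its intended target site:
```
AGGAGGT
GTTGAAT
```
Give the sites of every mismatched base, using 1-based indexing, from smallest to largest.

Differences at site 1 (A→G), site 2 (G→T), site 3 (G→T), site 4 (A→G), site 5 (G→A), site 6 (G→A).

1, 2, 3, 4, 5, 6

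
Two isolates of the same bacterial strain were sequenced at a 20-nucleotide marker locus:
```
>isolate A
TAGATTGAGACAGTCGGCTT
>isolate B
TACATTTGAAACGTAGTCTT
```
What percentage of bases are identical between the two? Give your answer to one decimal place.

60.0%

8 positions differ (3, 7, 8, 9, 11, 12, 15, 17), so 12 of 20 match: 12/20 = 60%.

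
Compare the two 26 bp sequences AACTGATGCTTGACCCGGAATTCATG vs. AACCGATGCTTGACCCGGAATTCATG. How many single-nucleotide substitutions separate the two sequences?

The sequences differ at bases 4 (1-based) — 1 in total.

1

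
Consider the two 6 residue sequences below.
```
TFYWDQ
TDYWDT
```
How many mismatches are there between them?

2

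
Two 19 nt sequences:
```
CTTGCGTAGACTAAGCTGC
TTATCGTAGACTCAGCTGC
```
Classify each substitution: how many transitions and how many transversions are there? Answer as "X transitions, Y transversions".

Transitions (purine↔purine or pyrimidine↔pyrimidine): 1 C→T.
Transversions (purine↔pyrimidine): 3 T→A, 4 G→T, 13 A→C.

1 transition, 3 transversions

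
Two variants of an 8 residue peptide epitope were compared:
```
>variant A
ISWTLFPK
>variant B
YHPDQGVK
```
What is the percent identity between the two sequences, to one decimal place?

Mismatches at positions 1, 2, 3, 4, 5, 6, 7 (1-based): 7 of 8.
Identical positions: 1/8 = 12.5% → 12.5%.

12.5%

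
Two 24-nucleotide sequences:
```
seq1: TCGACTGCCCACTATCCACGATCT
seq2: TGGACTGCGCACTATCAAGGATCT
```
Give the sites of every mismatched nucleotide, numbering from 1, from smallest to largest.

2, 9, 17, 19

Differences at site 2 (C→G), site 9 (C→G), site 17 (C→A), site 19 (C→G).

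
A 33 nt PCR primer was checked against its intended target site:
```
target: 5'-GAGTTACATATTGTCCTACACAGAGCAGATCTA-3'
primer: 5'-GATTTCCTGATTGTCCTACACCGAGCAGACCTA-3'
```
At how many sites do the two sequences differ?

6

The sequences differ at sites 3, 6, 8, 9, 22, 30 (1-based) — 6 in total.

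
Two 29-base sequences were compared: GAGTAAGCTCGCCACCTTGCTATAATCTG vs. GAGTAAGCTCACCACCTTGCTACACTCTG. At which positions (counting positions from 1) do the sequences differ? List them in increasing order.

Differences at position 11 (G→A), position 23 (T→C), position 25 (A→C).

11, 23, 25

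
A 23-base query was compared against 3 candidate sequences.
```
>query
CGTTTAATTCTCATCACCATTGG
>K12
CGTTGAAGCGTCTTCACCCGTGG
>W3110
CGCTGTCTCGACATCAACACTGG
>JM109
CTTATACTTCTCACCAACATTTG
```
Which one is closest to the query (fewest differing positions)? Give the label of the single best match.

JM109

K12 differs at 7 positions; W3110 differs at 9 positions; JM109 differs at 6 positions. The closest is JM109.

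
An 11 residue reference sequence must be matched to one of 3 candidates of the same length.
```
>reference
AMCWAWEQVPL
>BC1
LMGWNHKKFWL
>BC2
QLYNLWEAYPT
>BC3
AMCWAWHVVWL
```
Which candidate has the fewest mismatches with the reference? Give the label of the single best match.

BC3

Hamming distances to reference — BC1: 8; BC2: 8; BC3: 3.
Smallest is BC3 with 3 mismatches.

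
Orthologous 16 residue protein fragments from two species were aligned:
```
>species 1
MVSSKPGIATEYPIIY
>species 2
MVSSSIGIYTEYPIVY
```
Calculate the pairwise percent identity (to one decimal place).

75.0%

4 positions differ (5, 6, 9, 15), so 12 of 16 match: 12/16 = 75%.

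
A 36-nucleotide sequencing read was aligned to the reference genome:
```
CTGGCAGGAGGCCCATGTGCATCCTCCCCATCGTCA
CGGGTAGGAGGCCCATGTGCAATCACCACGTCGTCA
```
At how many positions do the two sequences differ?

7

Comparing position by position, 7 positions differ: 2 (T/G), 5 (C/T), 22 (T/A), 23 (C/T), 25 (T/A), 28 (C/A), 30 (A/G).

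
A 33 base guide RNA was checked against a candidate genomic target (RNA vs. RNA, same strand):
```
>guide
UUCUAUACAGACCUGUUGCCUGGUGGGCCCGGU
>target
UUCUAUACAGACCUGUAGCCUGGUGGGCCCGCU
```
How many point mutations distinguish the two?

2

The sequences differ at bases 17, 32 (1-based) — 2 in total.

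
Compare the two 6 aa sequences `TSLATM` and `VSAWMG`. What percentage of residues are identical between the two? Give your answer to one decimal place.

Mismatches at positions 1, 3, 4, 5, 6 (1-based): 5 of 6.
Identical positions: 1/6 = 16.67% → 16.7%.

16.7%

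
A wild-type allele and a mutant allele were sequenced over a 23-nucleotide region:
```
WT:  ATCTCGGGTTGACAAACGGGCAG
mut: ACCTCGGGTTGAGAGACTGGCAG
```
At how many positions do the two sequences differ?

The sequences differ at positions 2, 13, 15, 18 (1-based) — 4 in total.

4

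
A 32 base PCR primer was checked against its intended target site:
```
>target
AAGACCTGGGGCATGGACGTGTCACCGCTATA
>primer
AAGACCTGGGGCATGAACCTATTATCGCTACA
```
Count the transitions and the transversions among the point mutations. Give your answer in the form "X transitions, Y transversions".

Transitions (purine↔purine or pyrimidine↔pyrimidine): 16 G→A, 21 G→A, 23 C→T, 25 C→T, 31 T→C.
Transversions (purine↔pyrimidine): 19 G→C.

5 transitions, 1 transversion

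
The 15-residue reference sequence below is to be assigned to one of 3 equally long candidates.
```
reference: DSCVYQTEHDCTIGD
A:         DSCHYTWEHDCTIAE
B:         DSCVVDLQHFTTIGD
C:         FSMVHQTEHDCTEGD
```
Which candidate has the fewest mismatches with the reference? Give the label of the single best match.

Hamming distances to reference — A: 5; B: 6; C: 4.
Smallest is C with 4 mismatches.

C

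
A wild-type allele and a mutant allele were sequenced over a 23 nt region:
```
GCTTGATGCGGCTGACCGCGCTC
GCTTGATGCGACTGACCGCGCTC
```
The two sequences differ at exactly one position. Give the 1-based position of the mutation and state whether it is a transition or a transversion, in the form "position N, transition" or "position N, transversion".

position 11, transition

Position 11 changes G→A. G is a purine and A is a purine, so this is a transition.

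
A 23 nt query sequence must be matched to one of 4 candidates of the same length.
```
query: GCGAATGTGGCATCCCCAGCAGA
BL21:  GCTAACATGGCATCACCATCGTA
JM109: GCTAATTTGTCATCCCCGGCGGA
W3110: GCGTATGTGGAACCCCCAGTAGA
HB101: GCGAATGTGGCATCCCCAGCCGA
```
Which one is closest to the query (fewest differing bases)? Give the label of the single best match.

BL21 differs at 7 bases; JM109 differs at 5 bases; W3110 differs at 4 bases; HB101 differs at 1 base. The closest is HB101.

HB101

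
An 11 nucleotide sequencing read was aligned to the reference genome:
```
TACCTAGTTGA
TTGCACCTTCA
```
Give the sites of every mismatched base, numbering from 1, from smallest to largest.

2, 3, 5, 6, 7, 10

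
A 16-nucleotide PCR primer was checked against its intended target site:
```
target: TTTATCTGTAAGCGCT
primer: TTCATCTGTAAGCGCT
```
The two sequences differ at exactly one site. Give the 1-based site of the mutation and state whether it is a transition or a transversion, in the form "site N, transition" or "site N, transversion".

The sequences differ only at site 3: T→C (pyrimidine→pyrimidine), a transition.

site 3, transition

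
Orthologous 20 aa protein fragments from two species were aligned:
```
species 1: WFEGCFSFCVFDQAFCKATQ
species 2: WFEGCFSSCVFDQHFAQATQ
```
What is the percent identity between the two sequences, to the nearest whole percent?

80%

4 positions differ (8, 14, 16, 17), so 16 of 20 match: 16/20 = 80%.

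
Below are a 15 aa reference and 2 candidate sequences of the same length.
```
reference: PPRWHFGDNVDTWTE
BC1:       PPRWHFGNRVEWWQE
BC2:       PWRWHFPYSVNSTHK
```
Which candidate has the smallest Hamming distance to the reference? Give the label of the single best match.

BC1

Hamming distances to reference — BC1: 5; BC2: 9.
Smallest is BC1 with 5 mismatches.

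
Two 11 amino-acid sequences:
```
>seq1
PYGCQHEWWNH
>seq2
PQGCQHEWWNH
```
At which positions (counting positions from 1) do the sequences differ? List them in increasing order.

2

Scanning 1-based: 2: Y/Q.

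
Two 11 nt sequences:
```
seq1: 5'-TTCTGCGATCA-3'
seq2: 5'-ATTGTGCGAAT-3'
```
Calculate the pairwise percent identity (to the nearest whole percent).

9%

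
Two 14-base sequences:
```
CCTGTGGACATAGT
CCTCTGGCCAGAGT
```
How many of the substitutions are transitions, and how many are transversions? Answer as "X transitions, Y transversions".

0 transitions, 3 transversions

Mismatches (1-based):
base 4: G→C (purine→pyrimidine, transversion)
base 8: A→C (purine→pyrimidine, transversion)
base 11: T→G (pyrimidine→purine, transversion)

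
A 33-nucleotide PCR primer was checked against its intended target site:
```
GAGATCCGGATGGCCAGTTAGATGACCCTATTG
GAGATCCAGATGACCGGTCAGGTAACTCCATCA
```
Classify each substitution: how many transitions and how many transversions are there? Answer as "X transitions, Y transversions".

10 transitions, 0 transversions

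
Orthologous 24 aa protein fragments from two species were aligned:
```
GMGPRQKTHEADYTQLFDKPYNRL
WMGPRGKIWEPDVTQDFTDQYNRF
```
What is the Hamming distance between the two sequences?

11

Comparing position by position, 11 positions differ: 1 (G/W), 6 (Q/G), 8 (T/I), 9 (H/W), 11 (A/P), 13 (Y/V), 16 (L/D), 18 (D/T), 19 (K/D), 20 (P/Q), 24 (L/F).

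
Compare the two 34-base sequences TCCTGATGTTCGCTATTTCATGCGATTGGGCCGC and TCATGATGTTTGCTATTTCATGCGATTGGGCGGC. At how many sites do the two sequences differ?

Mismatches (1-based): site 3: C→A; site 11: C→T; site 32: C→G.

3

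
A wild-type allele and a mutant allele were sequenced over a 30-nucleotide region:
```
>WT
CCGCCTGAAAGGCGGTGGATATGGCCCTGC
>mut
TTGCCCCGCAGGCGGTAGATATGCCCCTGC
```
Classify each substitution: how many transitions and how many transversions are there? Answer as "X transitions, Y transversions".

Transitions (purine↔purine or pyrimidine↔pyrimidine): 1 C→T, 2 C→T, 6 T→C, 8 A→G, 17 G→A.
Transversions (purine↔pyrimidine): 7 G→C, 9 A→C, 24 G→C.

5 transitions, 3 transversions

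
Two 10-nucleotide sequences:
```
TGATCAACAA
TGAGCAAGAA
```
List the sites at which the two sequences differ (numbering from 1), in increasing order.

Scanning 1-based: 4: T/G; 8: C/G.

4, 8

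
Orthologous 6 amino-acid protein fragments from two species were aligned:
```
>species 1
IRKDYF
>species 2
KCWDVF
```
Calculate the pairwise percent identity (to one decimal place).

33.3%

Mismatches at positions 1, 2, 3, 5 (1-based): 4 of 6.
Identical positions: 2/6 = 33.33% → 33.3%.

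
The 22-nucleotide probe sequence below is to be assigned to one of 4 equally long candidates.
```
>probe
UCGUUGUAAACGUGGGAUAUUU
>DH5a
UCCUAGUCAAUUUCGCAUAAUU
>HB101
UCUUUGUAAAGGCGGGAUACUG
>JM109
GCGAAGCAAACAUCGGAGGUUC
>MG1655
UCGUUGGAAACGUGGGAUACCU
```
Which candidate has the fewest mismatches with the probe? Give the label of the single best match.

MG1655

Hamming distances to probe — DH5a: 8; HB101: 5; JM109: 9; MG1655: 3.
Smallest is MG1655 with 3 mismatches.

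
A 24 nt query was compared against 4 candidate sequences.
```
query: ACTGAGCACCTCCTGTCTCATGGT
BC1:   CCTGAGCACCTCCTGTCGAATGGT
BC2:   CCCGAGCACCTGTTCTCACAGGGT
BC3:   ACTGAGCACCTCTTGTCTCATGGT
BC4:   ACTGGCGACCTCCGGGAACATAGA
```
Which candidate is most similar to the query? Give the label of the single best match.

BC1 differs at 3 bases; BC2 differs at 7 bases; BC3 differs at 1 base; BC4 differs at 9 bases. The closest is BC3.

BC3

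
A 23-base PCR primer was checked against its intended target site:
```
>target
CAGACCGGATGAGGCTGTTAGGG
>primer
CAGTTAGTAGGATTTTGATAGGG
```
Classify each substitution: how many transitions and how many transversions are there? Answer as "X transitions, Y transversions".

2 transitions, 7 transversions

Mismatches (1-based):
position 4: A→T (purine→pyrimidine, transversion)
position 5: C→T (pyrimidine→pyrimidine, transition)
position 6: C→A (pyrimidine→purine, transversion)
position 8: G→T (purine→pyrimidine, transversion)
position 10: T→G (pyrimidine→purine, transversion)
position 13: G→T (purine→pyrimidine, transversion)
position 14: G→T (purine→pyrimidine, transversion)
position 15: C→T (pyrimidine→pyrimidine, transition)
position 18: T→A (pyrimidine→purine, transversion)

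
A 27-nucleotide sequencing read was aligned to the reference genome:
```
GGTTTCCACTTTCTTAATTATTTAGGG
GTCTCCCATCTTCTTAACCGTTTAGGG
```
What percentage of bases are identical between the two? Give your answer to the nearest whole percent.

70%

Mismatches at positions 2, 3, 5, 9, 10, 18, 19, 20 (1-based): 8 of 27.
Identical positions: 19/27 = 70.37% → 70%.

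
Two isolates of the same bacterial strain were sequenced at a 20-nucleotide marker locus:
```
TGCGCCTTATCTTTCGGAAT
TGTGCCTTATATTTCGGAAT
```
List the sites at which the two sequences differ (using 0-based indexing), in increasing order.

Differences at site 2 (C→T), site 10 (C→A).

2, 10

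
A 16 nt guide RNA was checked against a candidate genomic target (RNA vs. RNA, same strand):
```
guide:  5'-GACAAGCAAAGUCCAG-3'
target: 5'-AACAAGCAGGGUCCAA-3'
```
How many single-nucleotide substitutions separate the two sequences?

Comparing position by position, 4 bases differ: 1 (G/A), 9 (A/G), 10 (A/G), 16 (G/A).

4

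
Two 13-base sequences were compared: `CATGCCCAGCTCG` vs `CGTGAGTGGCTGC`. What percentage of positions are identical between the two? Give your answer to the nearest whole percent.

Mismatches at positions 2, 5, 6, 7, 8, 12, 13 (1-based): 7 of 13.
Identical positions: 6/13 = 46.15% → 46%.

46%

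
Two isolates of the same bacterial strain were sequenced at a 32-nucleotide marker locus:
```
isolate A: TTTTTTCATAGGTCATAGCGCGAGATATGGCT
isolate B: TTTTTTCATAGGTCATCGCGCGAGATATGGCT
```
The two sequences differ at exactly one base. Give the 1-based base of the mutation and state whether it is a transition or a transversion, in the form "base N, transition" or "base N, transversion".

base 17, transversion

The sequences differ only at base 17: A→C (purine→pyrimidine), a transversion.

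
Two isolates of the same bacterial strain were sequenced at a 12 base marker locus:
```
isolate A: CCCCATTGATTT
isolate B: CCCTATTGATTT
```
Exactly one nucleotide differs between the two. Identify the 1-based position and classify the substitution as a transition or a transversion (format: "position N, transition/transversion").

position 4, transition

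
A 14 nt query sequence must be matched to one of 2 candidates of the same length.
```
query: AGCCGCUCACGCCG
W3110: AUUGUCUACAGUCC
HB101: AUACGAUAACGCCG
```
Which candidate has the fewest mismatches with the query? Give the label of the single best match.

W3110 differs at 9 sites; HB101 differs at 4 sites. The closest is HB101.

HB101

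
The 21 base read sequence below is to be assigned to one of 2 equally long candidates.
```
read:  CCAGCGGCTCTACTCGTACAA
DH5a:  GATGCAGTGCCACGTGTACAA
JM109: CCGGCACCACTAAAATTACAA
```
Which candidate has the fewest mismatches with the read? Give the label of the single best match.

JM109

Hamming distances to read — DH5a: 9; JM109: 8.
Smallest is JM109 with 8 mismatches.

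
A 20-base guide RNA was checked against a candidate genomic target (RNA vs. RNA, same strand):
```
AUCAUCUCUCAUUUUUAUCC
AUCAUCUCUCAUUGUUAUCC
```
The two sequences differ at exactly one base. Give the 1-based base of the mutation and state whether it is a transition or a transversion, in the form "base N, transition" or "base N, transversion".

Base 14 changes U→G. U is a pyrimidine and G is a purine, so this is a transversion.

base 14, transversion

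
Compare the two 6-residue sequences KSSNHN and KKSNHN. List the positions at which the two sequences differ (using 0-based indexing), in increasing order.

1

Differences at position 1 (S→K).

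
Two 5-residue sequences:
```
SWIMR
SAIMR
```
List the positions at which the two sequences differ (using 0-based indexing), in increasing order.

1

Scanning 0-based: 1: W/A.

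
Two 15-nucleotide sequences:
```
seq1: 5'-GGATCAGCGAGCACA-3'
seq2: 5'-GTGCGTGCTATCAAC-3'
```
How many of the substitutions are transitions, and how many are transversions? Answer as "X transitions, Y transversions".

2 transitions, 7 transversions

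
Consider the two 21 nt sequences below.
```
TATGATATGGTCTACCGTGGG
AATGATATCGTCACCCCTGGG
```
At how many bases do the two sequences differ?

5

Mismatches (1-based): base 1: T→A; base 9: G→C; base 13: T→A; base 14: A→C; base 17: G→C.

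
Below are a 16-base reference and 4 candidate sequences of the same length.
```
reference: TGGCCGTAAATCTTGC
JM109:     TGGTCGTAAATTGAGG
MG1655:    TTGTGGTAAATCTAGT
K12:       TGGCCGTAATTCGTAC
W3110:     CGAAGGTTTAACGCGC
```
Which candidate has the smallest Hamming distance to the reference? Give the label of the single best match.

Hamming distances to reference — JM109: 5; MG1655: 5; K12: 3; W3110: 9.
Smallest is K12 with 3 mismatches.

K12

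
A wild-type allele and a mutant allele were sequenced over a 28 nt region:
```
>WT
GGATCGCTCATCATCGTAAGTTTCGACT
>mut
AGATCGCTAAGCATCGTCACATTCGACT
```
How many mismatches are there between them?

6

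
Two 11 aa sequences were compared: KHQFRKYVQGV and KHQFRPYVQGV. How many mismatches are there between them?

1

The sequences differ at residues 6 (1-based) — 1 in total.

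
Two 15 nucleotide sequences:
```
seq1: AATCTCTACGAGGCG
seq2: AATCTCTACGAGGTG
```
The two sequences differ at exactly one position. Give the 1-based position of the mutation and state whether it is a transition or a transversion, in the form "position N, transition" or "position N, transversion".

The sequences differ only at position 14: C→T (pyrimidine→pyrimidine), a transition.

position 14, transition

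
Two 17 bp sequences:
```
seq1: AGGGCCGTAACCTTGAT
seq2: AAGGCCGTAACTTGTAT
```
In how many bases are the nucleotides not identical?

4

Mismatches (1-based): base 2: G→A; base 12: C→T; base 14: T→G; base 15: G→T.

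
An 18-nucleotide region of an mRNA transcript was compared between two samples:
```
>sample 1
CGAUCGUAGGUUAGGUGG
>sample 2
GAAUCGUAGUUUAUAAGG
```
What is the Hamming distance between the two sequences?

6

The sequences differ at bases 1, 2, 10, 14, 15, 16 (1-based) — 6 in total.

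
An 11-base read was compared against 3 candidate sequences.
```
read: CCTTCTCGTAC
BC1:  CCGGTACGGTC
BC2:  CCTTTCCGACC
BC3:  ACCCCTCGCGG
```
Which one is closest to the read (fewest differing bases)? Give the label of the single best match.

BC2

Hamming distances to read — BC1: 6; BC2: 4; BC3: 6.
Smallest is BC2 with 4 mismatches.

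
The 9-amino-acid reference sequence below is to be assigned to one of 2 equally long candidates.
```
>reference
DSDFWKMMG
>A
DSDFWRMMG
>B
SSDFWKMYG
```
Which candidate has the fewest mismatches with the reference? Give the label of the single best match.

A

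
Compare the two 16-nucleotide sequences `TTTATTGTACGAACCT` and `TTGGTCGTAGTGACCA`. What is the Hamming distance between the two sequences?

Mismatches (1-based): site 3: T→G; site 4: A→G; site 6: T→C; site 10: C→G; site 11: G→T; site 12: A→G; site 16: T→A.

7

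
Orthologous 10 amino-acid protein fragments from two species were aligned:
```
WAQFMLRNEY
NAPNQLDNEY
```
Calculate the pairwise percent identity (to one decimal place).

Mismatches at positions 1, 3, 4, 5, 7 (1-based): 5 of 10.
Identical positions: 5/10 = 50% → 50.0%.

50.0%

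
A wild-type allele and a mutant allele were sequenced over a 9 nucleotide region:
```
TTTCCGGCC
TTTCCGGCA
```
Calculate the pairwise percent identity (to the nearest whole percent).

Mismatch at position 9 (1-based): 1 of 9.
Identical positions: 8/9 = 88.89% → 89%.

89%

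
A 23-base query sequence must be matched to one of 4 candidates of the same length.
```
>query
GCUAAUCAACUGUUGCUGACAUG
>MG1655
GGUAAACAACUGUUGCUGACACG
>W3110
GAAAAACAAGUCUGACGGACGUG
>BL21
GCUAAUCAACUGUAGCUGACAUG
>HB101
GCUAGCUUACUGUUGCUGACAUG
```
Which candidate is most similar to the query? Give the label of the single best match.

MG1655 differs at 3 sites; W3110 differs at 9 sites; BL21 differs at 1 site; HB101 differs at 4 sites. The closest is BL21.

BL21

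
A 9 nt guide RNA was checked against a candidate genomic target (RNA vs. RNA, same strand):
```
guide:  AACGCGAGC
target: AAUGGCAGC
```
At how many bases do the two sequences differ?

Mismatches (1-based): base 3: C→U; base 5: C→G; base 6: G→C.

3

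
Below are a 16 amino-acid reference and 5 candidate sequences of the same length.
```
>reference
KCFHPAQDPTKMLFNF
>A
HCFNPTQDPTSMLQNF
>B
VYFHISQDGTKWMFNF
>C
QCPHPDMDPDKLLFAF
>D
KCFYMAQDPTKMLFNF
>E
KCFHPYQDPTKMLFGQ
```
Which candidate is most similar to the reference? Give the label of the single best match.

D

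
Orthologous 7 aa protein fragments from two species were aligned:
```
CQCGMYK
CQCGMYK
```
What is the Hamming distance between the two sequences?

0

The two sequences are identical at every position.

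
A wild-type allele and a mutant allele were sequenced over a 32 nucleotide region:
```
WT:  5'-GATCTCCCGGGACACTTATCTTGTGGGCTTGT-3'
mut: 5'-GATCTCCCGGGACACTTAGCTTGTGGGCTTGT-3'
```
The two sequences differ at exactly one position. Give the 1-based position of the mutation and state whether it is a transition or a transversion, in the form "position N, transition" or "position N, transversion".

Position 19 changes T→G. T is a pyrimidine and G is a purine, so this is a transversion.

position 19, transversion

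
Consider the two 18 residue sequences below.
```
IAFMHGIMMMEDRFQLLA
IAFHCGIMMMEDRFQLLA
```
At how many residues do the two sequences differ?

The sequences differ at residues 4, 5 (1-based) — 2 in total.

2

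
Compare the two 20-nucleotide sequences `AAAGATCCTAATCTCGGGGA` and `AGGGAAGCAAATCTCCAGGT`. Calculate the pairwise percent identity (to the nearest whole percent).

60%

8 positions differ (2, 3, 6, 7, 9, 16, 17, 20), so 12 of 20 match: 12/20 = 60%.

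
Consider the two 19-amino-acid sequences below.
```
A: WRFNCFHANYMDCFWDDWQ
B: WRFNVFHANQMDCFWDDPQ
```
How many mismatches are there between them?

Comparing position by position, 3 positions differ: 5 (C/V), 10 (Y/Q), 18 (W/P).

3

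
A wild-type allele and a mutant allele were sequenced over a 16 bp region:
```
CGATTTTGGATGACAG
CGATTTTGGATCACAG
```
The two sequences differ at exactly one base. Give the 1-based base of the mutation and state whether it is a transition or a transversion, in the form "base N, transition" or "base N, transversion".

Base 12 changes G→C. G is a purine and C is a pyrimidine, so this is a transversion.

base 12, transversion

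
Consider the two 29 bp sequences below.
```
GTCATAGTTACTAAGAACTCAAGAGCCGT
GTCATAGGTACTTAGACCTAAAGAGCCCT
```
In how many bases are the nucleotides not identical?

5

The sequences differ at bases 8, 13, 17, 20, 28 (1-based) — 5 in total.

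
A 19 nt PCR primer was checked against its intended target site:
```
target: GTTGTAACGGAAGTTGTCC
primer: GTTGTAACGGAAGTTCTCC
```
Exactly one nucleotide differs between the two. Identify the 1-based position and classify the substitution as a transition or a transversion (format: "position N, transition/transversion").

position 16, transversion

Position 16 changes G→C. G is a purine and C is a pyrimidine, so this is a transversion.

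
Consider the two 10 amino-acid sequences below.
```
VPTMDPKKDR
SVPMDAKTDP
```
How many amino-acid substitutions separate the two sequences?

The sequences differ at positions 1, 2, 3, 6, 8, 10 (1-based) — 6 in total.

6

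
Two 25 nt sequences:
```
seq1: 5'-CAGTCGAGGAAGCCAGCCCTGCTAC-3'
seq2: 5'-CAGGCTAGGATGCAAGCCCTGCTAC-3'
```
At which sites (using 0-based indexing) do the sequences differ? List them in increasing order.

3, 5, 10, 13

Differences at site 3 (T→G), site 5 (G→T), site 10 (A→T), site 13 (C→A).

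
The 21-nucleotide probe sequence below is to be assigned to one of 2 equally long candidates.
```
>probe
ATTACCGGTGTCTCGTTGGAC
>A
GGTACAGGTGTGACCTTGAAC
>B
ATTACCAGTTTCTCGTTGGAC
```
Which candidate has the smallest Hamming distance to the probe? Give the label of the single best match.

A differs at 7 bases; B differs at 2 bases. The closest is B.

B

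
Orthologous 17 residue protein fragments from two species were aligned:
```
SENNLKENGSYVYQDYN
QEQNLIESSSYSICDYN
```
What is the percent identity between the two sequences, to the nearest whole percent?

53%

8 positions differ (1, 3, 6, 8, 9, 12, 13, 14), so 9 of 17 match: 9/17 = 52.94%.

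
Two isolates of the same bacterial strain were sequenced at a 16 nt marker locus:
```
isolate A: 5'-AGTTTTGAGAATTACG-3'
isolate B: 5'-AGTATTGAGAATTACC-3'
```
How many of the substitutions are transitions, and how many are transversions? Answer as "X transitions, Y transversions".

Mismatches (1-based):
position 4: T→A (pyrimidine→purine, transversion)
position 16: G→C (purine→pyrimidine, transversion)

0 transitions, 2 transversions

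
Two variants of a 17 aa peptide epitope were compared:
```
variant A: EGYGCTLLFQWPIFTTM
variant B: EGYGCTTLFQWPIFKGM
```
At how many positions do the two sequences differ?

Mismatches (1-based): position 7: L→T; position 15: T→K; position 16: T→G.

3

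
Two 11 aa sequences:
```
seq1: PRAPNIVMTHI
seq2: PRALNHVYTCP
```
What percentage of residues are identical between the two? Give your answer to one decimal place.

5 positions differ (4, 6, 8, 10, 11), so 6 of 11 match: 6/11 = 54.55%.

54.5%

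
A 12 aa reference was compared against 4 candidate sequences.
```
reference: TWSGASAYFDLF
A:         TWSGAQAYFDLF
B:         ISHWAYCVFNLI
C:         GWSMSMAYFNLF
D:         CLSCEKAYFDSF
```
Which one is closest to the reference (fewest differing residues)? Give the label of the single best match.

A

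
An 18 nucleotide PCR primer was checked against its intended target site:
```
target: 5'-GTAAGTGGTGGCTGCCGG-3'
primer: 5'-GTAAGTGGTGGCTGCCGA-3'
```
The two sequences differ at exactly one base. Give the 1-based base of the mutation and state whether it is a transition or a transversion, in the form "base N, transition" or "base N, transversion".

base 18, transition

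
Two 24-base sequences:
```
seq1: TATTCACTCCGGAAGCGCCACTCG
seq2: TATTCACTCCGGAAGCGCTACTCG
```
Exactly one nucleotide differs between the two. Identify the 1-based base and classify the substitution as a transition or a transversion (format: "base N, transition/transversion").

The sequences differ only at base 19: C→T (pyrimidine→pyrimidine), a transition.

base 19, transition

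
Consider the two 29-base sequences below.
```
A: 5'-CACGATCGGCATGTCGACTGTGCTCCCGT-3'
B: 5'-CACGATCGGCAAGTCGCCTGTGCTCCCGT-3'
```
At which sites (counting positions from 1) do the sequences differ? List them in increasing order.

12, 17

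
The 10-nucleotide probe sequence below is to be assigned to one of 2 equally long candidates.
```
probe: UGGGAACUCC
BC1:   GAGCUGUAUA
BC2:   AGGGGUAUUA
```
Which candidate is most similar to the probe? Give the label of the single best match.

BC1 differs at 9 positions; BC2 differs at 6 positions. The closest is BC2.

BC2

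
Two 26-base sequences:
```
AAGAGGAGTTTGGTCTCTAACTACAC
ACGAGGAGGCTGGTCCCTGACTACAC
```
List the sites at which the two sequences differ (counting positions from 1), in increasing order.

2, 9, 10, 16, 19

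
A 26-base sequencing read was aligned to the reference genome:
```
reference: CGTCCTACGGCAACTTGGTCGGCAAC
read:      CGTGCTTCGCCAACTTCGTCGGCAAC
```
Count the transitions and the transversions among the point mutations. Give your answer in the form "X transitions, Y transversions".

0 transitions, 4 transversions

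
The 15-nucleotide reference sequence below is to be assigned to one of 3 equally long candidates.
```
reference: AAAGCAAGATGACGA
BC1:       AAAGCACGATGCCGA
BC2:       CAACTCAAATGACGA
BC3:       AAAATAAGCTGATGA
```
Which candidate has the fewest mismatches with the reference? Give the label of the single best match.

BC1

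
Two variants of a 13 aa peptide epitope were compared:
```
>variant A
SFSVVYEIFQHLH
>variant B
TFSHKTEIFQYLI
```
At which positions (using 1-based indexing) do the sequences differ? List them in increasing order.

Differences at position 1 (S→T), position 4 (V→H), position 5 (V→K), position 6 (Y→T), position 11 (H→Y), position 13 (H→I).

1, 4, 5, 6, 11, 13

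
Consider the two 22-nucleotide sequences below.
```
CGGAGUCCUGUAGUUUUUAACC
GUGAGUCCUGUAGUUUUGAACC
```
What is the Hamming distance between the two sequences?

3

The sequences differ at sites 1, 2, 18 (1-based) — 3 in total.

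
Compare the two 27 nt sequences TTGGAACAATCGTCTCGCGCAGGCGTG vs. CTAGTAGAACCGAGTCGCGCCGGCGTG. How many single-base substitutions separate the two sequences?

Comparing position by position, 8 sites differ: 1 (T/C), 3 (G/A), 5 (A/T), 7 (C/G), 10 (T/C), 13 (T/A), 14 (C/G), 21 (A/C).

8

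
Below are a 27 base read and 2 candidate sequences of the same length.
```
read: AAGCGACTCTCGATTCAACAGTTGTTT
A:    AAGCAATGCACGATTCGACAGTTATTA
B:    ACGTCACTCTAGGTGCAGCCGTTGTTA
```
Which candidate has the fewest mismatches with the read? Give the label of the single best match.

A

Hamming distances to read — A: 7; B: 9.
Smallest is A with 7 mismatches.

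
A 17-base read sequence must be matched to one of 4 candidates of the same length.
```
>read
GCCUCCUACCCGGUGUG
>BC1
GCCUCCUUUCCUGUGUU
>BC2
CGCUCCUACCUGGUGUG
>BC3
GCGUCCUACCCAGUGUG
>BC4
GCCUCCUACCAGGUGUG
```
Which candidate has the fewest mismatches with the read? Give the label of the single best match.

BC1 differs at 4 positions; BC2 differs at 3 positions; BC3 differs at 2 positions; BC4 differs at 1 position. The closest is BC4.

BC4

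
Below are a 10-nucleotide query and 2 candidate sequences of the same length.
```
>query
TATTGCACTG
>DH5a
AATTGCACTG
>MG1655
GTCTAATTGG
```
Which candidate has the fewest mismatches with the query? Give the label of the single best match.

DH5a differs at 1 site; MG1655 differs at 8 sites. The closest is DH5a.

DH5a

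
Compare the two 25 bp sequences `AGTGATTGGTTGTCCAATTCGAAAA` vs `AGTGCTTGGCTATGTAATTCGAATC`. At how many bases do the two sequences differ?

Comparing position by position, 7 bases differ: 5 (A/C), 10 (T/C), 12 (G/A), 14 (C/G), 15 (C/T), 24 (A/T), 25 (A/C).

7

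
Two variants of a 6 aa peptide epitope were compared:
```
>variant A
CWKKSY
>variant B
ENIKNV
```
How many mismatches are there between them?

The sequences differ at residues 1, 2, 3, 5, 6 (1-based) — 5 in total.

5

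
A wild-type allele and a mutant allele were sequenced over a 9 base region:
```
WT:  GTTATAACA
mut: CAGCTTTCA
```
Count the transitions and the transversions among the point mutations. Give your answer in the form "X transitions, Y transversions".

0 transitions, 6 transversions

Mismatches (1-based):
position 1: G→C (purine→pyrimidine, transversion)
position 2: T→A (pyrimidine→purine, transversion)
position 3: T→G (pyrimidine→purine, transversion)
position 4: A→C (purine→pyrimidine, transversion)
position 6: A→T (purine→pyrimidine, transversion)
position 7: A→T (purine→pyrimidine, transversion)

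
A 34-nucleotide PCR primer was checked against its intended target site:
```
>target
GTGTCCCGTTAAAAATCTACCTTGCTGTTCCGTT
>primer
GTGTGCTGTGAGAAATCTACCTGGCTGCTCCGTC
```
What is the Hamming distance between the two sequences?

7

Comparing position by position, 7 bases differ: 5 (C/G), 7 (C/T), 10 (T/G), 12 (A/G), 23 (T/G), 28 (T/C), 34 (T/C).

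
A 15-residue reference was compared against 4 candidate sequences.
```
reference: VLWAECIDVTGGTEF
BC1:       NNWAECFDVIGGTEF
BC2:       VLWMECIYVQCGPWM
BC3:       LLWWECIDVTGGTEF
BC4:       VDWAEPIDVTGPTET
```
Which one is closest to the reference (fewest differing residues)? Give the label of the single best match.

BC3

BC1 differs at 4 residues; BC2 differs at 7 residues; BC3 differs at 2 residues; BC4 differs at 4 residues. The closest is BC3.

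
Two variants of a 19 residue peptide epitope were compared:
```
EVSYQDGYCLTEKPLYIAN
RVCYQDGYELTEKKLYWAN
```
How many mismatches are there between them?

5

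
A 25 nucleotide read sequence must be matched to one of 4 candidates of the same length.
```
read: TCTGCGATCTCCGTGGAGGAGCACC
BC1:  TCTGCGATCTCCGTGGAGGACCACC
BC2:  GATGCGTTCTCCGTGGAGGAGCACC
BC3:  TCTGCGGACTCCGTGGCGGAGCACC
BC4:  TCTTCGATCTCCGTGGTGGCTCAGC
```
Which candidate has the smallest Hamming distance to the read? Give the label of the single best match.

BC1 differs at 1 base; BC2 differs at 3 bases; BC3 differs at 3 bases; BC4 differs at 5 bases. The closest is BC1.

BC1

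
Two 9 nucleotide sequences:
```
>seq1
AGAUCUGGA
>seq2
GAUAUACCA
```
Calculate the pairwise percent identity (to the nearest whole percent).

11%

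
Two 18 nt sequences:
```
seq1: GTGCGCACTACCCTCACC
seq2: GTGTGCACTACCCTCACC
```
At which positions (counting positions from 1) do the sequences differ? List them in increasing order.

Scanning 1-based: 4: C/T.

4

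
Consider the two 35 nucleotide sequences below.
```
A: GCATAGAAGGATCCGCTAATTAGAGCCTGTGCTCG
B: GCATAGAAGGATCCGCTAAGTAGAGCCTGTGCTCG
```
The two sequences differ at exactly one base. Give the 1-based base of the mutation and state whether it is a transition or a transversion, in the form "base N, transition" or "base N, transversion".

Base 20 changes T→G. T is a pyrimidine and G is a purine, so this is a transversion.

base 20, transversion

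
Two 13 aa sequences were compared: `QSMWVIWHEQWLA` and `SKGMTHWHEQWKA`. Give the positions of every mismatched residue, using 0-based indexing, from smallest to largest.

0, 1, 2, 3, 4, 5, 11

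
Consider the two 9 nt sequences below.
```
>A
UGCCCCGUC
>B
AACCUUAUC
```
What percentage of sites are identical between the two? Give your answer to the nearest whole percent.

44%

Mismatches at positions 1, 2, 5, 6, 7 (1-based): 5 of 9.
Identical positions: 4/9 = 44.44% → 44%.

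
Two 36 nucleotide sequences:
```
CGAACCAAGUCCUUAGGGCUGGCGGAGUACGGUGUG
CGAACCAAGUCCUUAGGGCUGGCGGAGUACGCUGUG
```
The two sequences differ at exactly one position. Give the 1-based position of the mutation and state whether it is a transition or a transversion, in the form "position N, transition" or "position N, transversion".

position 32, transversion

Position 32 changes G→C. G is a purine and C is a pyrimidine, so this is a transversion.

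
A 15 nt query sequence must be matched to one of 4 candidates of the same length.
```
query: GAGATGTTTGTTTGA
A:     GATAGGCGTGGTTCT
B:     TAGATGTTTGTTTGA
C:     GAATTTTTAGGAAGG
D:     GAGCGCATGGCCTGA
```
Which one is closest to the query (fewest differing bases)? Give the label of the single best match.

Hamming distances to query — A: 7; B: 1; C: 8; D: 7.
Smallest is B with 1 mismatch.

B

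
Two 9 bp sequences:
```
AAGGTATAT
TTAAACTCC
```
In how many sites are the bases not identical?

8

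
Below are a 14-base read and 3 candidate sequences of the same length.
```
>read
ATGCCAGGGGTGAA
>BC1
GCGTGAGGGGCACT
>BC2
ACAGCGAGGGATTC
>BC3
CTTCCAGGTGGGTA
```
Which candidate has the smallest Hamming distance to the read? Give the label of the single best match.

BC3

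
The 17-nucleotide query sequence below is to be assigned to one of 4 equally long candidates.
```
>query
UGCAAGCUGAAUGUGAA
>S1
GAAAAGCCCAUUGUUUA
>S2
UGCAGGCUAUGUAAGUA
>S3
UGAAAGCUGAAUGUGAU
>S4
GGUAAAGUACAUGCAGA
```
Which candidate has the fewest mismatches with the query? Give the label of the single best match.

S3

S1 differs at 8 sites; S2 differs at 7 sites; S3 differs at 2 sites; S4 differs at 9 sites. The closest is S3.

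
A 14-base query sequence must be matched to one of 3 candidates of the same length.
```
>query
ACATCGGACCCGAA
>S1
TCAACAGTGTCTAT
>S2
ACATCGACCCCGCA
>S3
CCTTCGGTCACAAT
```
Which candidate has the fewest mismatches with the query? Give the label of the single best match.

Hamming distances to query — S1: 8; S2: 3; S3: 6.
Smallest is S2 with 3 mismatches.

S2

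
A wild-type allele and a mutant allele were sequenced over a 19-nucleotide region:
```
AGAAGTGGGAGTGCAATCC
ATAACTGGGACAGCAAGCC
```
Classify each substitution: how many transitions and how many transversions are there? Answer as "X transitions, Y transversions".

0 transitions, 5 transversions

Transitions (purine↔purine or pyrimidine↔pyrimidine): none.
Transversions (purine↔pyrimidine): 2 G→T, 5 G→C, 11 G→C, 12 T→A, 17 T→G.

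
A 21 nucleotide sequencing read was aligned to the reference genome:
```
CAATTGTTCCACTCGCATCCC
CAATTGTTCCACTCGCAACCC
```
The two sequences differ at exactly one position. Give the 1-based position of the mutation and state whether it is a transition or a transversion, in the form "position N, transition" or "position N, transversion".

Position 18 changes T→A. T is a pyrimidine and A is a purine, so this is a transversion.

position 18, transversion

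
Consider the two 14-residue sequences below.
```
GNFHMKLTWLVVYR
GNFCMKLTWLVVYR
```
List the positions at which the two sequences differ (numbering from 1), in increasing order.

4

Differences at position 4 (H→C).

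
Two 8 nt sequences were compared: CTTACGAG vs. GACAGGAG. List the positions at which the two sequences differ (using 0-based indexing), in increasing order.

Differences at position 0 (C→G), position 1 (T→A), position 2 (T→C), position 4 (C→G).

0, 1, 2, 4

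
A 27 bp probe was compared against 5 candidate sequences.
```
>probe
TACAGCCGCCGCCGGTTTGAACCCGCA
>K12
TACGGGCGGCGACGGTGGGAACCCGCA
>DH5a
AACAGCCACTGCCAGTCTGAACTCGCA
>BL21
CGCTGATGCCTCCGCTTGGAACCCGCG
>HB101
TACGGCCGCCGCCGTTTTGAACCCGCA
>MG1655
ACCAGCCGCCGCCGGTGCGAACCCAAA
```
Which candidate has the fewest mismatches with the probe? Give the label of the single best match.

HB101

Hamming distances to probe — K12: 6; DH5a: 6; BL21: 9; HB101: 2; MG1655: 6.
Smallest is HB101 with 2 mismatches.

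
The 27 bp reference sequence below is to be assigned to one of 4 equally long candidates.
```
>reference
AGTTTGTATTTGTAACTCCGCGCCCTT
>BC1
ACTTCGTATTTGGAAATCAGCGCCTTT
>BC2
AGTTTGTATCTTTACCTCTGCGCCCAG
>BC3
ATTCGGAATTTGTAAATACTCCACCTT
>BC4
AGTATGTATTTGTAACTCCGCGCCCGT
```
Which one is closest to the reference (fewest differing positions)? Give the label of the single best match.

BC4

BC1 differs at 6 positions; BC2 differs at 6 positions; BC3 differs at 9 positions; BC4 differs at 2 positions. The closest is BC4.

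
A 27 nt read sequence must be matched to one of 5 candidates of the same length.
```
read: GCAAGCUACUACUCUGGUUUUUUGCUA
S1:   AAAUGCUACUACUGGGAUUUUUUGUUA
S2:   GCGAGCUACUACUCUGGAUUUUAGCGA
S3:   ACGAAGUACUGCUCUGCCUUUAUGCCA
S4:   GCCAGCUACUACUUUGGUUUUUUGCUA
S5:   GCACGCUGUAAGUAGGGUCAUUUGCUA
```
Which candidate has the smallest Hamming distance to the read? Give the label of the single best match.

Hamming distances to read — S1: 7; S2: 4; S3: 9; S4: 2; S5: 9.
Smallest is S4 with 2 mismatches.

S4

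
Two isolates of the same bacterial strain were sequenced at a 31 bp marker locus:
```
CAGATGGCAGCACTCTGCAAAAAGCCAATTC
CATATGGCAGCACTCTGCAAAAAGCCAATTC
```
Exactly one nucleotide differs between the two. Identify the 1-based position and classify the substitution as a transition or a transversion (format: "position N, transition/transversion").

Position 3 changes G→T. G is a purine and T is a pyrimidine, so this is a transversion.

position 3, transversion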